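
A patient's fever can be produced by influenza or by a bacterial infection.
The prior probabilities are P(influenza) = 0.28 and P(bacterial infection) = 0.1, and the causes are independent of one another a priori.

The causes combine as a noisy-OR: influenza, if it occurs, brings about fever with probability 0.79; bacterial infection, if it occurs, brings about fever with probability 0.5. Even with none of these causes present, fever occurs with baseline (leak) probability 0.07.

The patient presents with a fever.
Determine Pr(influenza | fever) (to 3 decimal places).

Pr(influenza | fever) ≈ 0.731

Under noisy-OR, P(fever | causes) = 1 − (1−0.07)·∏(1−qᵢ) over the active causes.
P(fever) = 0.07·0.72·0.9 + 0.535·0.72·0.1 + 0.8047·0.28·0.9 + 0.90235·0.28·0.1 = 0.045360 + 0.038520 + 0.202784 + 0.025266 = 0.311930
The influenza-present share is 0.202784 + 0.025266 = 0.228050.
P(influenza | fever) = 0.228050 / 0.311930 ≈ 0.731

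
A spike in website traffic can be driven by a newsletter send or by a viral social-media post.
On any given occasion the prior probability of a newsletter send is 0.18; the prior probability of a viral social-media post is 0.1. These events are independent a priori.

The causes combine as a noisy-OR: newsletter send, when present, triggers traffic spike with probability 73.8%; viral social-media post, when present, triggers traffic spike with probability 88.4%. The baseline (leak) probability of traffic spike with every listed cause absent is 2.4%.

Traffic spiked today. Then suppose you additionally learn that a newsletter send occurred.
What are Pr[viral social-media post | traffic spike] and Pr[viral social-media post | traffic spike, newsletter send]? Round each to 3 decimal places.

Pr[viral social-media post | traffic spike] ≈ 0.395; Pr[viral social-media post | traffic spike, newsletter send] ≈ 0.127

Under noisy-OR, P(traffic spike | causes) = 1 − (1−0.024)·∏(1−qᵢ) over the active causes.
P(traffic spike) = 0.024*0.82*0.9 + 0.886784*0.82*0.1 + 0.744288*0.18*0.9 + 0.970337*0.18*0.1 = 0.017712 + 0.072716 + 0.120575 + 0.017466 = 0.228469
Of this, 0.090182 comes from 0.072716 + 0.017466 (the viral social-media post=true cases).
So P(viral social-media post | traffic spike) = 0.090182/0.228469 ≈ 0.395.

Now condition on the additional information:
P(traffic spike | newsletter send) = 0.744288·0.9 + 0.970337·0.1 = 0.669859 + 0.097034 = 0.766893
Of this, 0.097034 comes from 0.970337·0.1 (the viral social-media post=true cases).
Hence the posterior is 0.097034/0.766893 ≈ 0.127.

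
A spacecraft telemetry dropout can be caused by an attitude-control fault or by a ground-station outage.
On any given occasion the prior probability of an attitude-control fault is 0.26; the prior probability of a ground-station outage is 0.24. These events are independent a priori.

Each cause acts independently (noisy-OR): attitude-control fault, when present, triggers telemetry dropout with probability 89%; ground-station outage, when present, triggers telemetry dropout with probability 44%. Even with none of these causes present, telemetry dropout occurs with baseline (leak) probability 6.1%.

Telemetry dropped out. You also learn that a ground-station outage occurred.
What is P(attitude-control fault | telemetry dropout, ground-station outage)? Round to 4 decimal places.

P(attitude-control fault | telemetry dropout, ground-station outage) ≈ 0.4111

Under noisy-OR, P(telemetry dropout | causes) = 1 − (1−0.061)·∏(1−qᵢ) over the active causes.
Numerator (weight on configurations with attitude-control fault): 0.942158*0.26 = 0.244961
Normalizer over all consistent configurations: 0.47416*0.74 + 0.942158*0.26 = 0.595839
Posterior = 0.244961 / 0.595839 ≈ 0.4111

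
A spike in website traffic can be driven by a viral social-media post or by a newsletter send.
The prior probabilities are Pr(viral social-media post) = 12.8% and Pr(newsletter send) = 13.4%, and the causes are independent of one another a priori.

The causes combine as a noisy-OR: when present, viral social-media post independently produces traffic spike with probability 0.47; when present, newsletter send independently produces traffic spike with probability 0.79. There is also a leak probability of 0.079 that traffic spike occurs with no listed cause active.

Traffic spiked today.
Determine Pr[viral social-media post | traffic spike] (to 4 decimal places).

Pr[viral social-media post | traffic spike] ≈ 0.3191

Under noisy-OR, P(traffic spike | causes) = 1 − (1−0.079)·∏(1−qᵢ) over the active causes.
P(traffic spike) = 0.079·0.872·0.866 + 0.80659·0.872·0.134 + 0.51187·0.128·0.866 + 0.897493·0.128·0.134 = 0.059657 + 0.094248 + 0.056740 + 0.015394 = 0.226039
Restricting to configurations with viral social-media post present: 0.056740 + 0.015394 = 0.072134.
P(viral social-media post | traffic spike) = 0.072134 / 0.226039 ≈ 0.3191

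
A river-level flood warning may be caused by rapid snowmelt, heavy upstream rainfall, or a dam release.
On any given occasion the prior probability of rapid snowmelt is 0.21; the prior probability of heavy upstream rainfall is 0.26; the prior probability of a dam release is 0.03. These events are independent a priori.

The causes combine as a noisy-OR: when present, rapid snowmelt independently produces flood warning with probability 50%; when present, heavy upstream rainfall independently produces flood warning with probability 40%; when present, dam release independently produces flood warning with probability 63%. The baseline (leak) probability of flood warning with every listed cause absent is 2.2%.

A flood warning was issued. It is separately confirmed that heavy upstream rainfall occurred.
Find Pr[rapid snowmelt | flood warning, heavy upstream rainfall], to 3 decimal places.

Under noisy-OR, P(flood warning | causes) = 1 − (1−0.022)·∏(1−qᵢ) over the active causes.
P(flood warning | heavy upstream rainfall) = 0.4132×0.79×0.97 + 0.782884×0.79×0.03 + 0.7066×0.21×0.97 + 0.891442×0.21×0.03 = 0.316635 + 0.018554 + 0.143934 + 0.005616 = 0.484739
Of this, 0.149550 comes from 0.143934 + 0.005616 (the rapid snowmelt=true cases).
Hence the posterior is 0.149550/0.484739 ≈ 0.309.

Pr[rapid snowmelt | flood warning, heavy upstream rainfall] ≈ 0.309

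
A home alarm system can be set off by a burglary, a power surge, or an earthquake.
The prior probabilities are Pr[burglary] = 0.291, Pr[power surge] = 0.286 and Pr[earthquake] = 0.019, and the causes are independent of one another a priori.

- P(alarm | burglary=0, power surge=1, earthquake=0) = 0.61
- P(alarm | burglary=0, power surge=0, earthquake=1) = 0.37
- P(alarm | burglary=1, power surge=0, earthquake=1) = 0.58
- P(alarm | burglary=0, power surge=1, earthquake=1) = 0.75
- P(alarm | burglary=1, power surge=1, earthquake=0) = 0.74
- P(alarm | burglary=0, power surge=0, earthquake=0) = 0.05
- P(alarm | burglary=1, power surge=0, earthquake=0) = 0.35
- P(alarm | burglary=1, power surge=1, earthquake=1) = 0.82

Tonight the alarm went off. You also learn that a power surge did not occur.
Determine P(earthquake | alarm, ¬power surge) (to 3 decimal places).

P(earthquake | alarm, ¬power surge) ≈ 0.057

Weight on earthquake=true, given the evidence: 0.004984 + 0.003207 = 0.008191
Normalizer over all consistent configurations: 0.05×0.709×0.981 + 0.37×0.709×0.019 + 0.35×0.291×0.981 + 0.58×0.291×0.019 = 0.142882
P(earthquake | alarm, ¬power surge) = 0.008191/0.142882 ≈ 0.057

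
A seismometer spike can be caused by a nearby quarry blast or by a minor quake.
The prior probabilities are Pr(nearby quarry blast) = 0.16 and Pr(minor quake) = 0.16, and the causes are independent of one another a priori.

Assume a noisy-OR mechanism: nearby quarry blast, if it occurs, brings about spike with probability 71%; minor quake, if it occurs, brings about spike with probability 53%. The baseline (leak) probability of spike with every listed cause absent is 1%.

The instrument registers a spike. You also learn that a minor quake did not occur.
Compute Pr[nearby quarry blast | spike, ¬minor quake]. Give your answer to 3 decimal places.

Under noisy-OR, P(spike | causes) = 1 − (1−0.01)·∏(1−qᵢ) over the active causes.
Weight on nearby quarry blast=true, given the evidence: 0.7129×0.16 = 0.114064
The normalizing constant is 0.01×0.84 + 0.7129×0.16 = 0.122464
Posterior = 0.114064 / 0.122464 ≈ 0.931

Pr[nearby quarry blast | spike, ¬minor quake] ≈ 0.931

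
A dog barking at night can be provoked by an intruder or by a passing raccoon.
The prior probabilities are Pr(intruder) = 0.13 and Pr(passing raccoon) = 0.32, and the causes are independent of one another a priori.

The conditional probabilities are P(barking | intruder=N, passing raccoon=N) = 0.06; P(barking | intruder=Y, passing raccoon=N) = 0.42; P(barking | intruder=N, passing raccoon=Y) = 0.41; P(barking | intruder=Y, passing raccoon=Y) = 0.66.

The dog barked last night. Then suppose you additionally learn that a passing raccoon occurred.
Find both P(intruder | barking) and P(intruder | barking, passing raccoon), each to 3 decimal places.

P(intruder | barking) ≈ 0.301; P(intruder | barking, passing raccoon) ≈ 0.194

P(barking) = 0.06·0.87·0.68 + 0.41·0.87·0.32 + 0.42·0.13·0.68 + 0.66·0.13·0.32 = 0.035496 + 0.114144 + 0.037128 + 0.027456 = 0.214224
Of this, 0.064584 comes from 0.037128 + 0.027456 (the intruder=true cases).
P(intruder | barking) = 0.064584 / 0.214224 ≈ 0.301

With the extra evidence:
For the numerator, keep only intruder=true terms: 0.66*0.13 = 0.085800
Denominator P(barking | passing raccoon): 0.41*0.87 + 0.66*0.13 = 0.442500
P(intruder | barking, passing raccoon) = 0.085800/0.442500 ≈ 0.194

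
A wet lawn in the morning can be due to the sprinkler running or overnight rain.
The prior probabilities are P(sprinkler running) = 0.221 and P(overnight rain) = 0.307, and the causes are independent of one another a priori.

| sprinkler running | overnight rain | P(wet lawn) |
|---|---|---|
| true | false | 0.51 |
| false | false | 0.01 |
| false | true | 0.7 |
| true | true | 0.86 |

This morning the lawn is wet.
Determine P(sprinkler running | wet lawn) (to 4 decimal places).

P(wet lawn) = 0.01×0.779×0.693 + 0.7×0.779×0.307 + 0.51×0.221×0.693 + 0.86×0.221×0.307 = 0.005398 + 0.167407 + 0.078108 + 0.058348 = 0.309261
The sprinkler running-present share is 0.078108 + 0.058348 = 0.136456.
So P(sprinkler running | wet lawn) = 0.136456/0.309261 ≈ 0.4412.

P(sprinkler running | wet lawn) ≈ 0.4412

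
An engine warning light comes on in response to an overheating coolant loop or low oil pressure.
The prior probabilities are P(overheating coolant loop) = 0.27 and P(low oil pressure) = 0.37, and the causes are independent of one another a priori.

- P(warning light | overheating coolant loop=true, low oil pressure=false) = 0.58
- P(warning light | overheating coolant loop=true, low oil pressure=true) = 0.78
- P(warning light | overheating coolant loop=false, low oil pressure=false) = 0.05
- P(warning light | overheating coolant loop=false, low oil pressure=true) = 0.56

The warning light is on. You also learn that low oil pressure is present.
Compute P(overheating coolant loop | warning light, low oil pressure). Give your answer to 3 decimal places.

For the numerator, keep only overheating coolant loop=true terms: 0.78*0.27 = 0.210600
The normalizing constant is 0.56*0.73 + 0.78*0.27 = 0.619400
Posterior = 0.210600 / 0.619400 ≈ 0.340

P(overheating coolant loop | warning light, low oil pressure) ≈ 0.340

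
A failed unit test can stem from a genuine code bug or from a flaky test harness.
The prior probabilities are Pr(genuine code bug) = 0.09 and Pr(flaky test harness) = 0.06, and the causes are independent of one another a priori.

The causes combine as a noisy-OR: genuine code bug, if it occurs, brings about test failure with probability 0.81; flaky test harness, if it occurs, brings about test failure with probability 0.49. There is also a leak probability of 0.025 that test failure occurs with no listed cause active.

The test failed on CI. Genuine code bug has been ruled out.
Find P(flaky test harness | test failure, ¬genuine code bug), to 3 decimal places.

P(flaky test harness | test failure, ¬genuine code bug) ≈ 0.562

Under noisy-OR, P(test failure | causes) = 1 − (1−0.025)·∏(1−qᵢ) over the active causes.
Sum P(test failure|·) weighted by the priors over both values of flaky test harness:
  P(test failure | ¬genuine code bug) = 0.025×0.94 + 0.50275×0.06
        = 0.023500 + 0.030165 = 0.053665
Configurations with flaky test harness contribute 0.030165, so
  P(flaky test harness | test failure, ¬genuine code bug) = 0.030165 / 0.053665 ≈ 0.562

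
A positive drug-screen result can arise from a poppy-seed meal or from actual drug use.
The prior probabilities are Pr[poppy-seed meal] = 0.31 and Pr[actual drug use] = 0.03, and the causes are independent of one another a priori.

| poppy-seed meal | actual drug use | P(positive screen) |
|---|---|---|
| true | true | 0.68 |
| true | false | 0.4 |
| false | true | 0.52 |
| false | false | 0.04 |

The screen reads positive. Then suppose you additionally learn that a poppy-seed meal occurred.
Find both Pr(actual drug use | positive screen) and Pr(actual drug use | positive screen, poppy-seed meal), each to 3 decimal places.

By total probability over the 4 (poppy-seed meal, actual drug use) configurations:
  P(positive screen) = 0.04·0.69·0.97 + 0.52·0.69·0.03 + 0.4·0.31·0.97 + 0.68·0.31·0.03
        = 0.026772 + 0.010764 + 0.120280 + 0.006324 = 0.164140
Keeping only the actual drug use-present terms gives 0.017088, so
  P(actual drug use | positive screen) = 0.017088 / 0.164140 ≈ 0.104

Now condition on the additional information:
P(positive screen | poppy-seed meal) = 0.4×0.97 + 0.68×0.03 = 0.388000 + 0.020400 = 0.408400
Restricting to configurations with actual drug use present: 0.68×0.03 = 0.020400.
So P(actual drug use | positive screen, poppy-seed meal) = 0.020400/0.408400 ≈ 0.050.

Pr(actual drug use | positive screen) ≈ 0.104; Pr(actual drug use | positive screen, poppy-seed meal) ≈ 0.050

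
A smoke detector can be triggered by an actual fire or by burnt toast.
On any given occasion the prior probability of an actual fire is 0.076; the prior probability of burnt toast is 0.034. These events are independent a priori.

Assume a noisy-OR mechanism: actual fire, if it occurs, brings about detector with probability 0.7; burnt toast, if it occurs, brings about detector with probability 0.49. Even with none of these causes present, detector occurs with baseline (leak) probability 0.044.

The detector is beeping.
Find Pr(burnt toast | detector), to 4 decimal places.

Pr(burnt toast | detector) ≈ 0.1665

Under noisy-OR, P(detector | causes) = 1 − (1−0.044)·∏(1−qᵢ) over the active causes.
Sum P(detector|·) weighted by the priors over the 4 (actual fire, burnt toast) configurations:
  P(detector) = 0.044·0.924·0.966 + 0.51244·0.924·0.034 + 0.7132·0.076·0.966 + 0.853732·0.076·0.034
        = 0.039274 + 0.016099 + 0.052360 + 0.002206 = 0.109939
Keeping only the burnt toast-present terms gives 0.018305, so
  P(burnt toast | detector) = 0.018305 / 0.109939 ≈ 0.1665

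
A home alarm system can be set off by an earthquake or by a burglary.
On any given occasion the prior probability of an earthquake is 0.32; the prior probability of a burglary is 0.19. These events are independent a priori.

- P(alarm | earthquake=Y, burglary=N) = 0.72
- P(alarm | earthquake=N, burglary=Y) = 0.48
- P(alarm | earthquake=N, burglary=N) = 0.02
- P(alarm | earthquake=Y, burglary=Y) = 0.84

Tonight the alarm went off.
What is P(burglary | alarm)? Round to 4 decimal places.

P(burglary | alarm) ≈ 0.3639

Numerator (weight on configurations with burglary): 0.062016 + 0.051072 = 0.113088
Normalizer over all consistent configurations: 0.02*0.68*0.81 + 0.48*0.68*0.19 + 0.72*0.32*0.81 + 0.84*0.32*0.19 = 0.310728
P(burglary | alarm) = 0.113088/0.310728 ≈ 0.3639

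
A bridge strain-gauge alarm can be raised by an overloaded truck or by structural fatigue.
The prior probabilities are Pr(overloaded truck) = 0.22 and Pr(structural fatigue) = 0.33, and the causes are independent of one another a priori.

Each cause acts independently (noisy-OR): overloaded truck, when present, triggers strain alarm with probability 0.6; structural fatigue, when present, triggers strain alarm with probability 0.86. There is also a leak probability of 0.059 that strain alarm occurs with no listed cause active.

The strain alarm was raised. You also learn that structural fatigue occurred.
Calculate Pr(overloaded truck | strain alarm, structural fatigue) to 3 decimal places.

Under noisy-OR, P(strain alarm | causes) = 1 − (1−0.059)·∏(1−qᵢ) over the active causes.
Numerator (weight on configurations with overloaded truck): 0.947304·0.22 = 0.208407
The normalizing constant is 0.86826·0.78 + 0.947304·0.22 = 0.885650
Posterior = 0.208407 / 0.885650 ≈ 0.235

Pr(overloaded truck | strain alarm, structural fatigue) ≈ 0.235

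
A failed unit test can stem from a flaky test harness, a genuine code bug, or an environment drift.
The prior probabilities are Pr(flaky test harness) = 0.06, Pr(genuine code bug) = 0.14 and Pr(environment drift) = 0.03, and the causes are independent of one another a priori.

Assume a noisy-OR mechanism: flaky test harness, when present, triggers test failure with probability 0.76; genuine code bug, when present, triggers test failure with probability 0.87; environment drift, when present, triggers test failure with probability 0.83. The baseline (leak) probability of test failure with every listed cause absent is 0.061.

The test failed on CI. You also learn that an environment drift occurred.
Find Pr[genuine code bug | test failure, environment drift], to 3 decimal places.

Pr[genuine code bug | test failure, environment drift] ≈ 0.158

Under noisy-OR, P(test failure | causes) = 1 − (1−0.061)·∏(1−qᵢ) over the active causes.
Weight on genuine code bug=true, given the evidence: 0.128869 + 0.008358 = 0.137227
Normalizer over all consistent configurations: 0.84037×0.94×0.86 + 0.979248×0.94×0.14 + 0.961689×0.06×0.86 + 0.99502×0.06×0.14 = 0.866205
P(genuine code bug | test failure, environment drift) = 0.137227/0.866205 ≈ 0.158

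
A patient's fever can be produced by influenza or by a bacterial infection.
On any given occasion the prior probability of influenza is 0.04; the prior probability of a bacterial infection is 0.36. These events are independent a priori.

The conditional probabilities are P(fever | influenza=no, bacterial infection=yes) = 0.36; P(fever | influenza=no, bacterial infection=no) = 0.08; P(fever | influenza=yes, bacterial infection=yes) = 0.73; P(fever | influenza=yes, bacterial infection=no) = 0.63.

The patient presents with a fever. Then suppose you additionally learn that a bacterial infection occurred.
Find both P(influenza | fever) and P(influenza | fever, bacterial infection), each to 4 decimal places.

Numerator (weight on configurations with influenza): 0.016128 + 0.010512 = 0.026640
Normalizer over all consistent configurations: 0.08*0.96*0.64 + 0.36*0.96*0.36 + 0.63*0.04*0.64 + 0.73*0.04*0.36 = 0.200208
P(influenza | fever) = 0.026640/0.200208 ≈ 0.1331

With the extra evidence:
By total probability over both values of influenza:
  P(fever | bacterial infection) = 0.36×0.96 + 0.73×0.04
        = 0.345600 + 0.029200 = 0.374800
Configurations with influenza contribute 0.029200, so
  P(influenza | fever, bacterial infection) = 0.029200 / 0.374800 ≈ 0.0779

P(influenza | fever) ≈ 0.1331; P(influenza | fever, bacterial infection) ≈ 0.0779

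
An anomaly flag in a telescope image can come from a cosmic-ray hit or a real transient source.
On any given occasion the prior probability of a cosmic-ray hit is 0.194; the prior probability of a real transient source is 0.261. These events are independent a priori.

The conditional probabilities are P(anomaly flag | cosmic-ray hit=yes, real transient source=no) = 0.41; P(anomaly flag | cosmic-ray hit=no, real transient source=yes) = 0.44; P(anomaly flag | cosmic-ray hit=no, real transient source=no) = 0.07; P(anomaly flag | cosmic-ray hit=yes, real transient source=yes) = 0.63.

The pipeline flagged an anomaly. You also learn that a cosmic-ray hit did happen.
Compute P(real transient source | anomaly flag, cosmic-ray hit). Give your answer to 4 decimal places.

P(anomaly flag | cosmic-ray hit) = 0.41×0.739 + 0.63×0.261 = 0.302990 + 0.164430 = 0.467420
Restricting to configurations with real transient source present: 0.63×0.261 = 0.164430.
Hence the posterior is 0.164430/0.467420 ≈ 0.3518.

P(real transient source | anomaly flag, cosmic-ray hit) ≈ 0.3518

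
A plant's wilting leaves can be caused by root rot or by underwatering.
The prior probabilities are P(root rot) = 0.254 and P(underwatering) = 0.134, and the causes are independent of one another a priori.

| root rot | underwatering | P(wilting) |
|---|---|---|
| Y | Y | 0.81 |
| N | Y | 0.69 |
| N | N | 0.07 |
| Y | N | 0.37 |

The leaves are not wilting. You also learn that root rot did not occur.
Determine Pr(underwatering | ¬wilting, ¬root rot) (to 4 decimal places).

Sum P(¬wilting|·) weighted by the priors over both values of underwatering:
  P(¬wilting | ¬root rot) = 0.93*0.866 + 0.31*0.134
        = 0.805380 + 0.041540 = 0.846920
Keeping only the underwatering-present terms gives 0.041540, so
  P(underwatering | ¬wilting, ¬root rot) = 0.041540 / 0.846920 ≈ 0.0490

Pr(underwatering | ¬wilting, ¬root rot) ≈ 0.0490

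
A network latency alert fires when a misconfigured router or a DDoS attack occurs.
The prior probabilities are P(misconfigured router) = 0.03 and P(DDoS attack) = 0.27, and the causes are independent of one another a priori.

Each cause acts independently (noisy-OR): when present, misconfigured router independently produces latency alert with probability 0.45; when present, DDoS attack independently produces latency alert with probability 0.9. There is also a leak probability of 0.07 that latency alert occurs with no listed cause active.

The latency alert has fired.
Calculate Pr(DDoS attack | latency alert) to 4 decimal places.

Pr(DDoS attack | latency alert) ≈ 0.8027

Under noisy-OR, P(latency alert | causes) = 1 − (1−0.07)·∏(1−qᵢ) over the active causes.
Numerator (weight on configurations with DDoS attack): 0.237543 + 0.007686 = 0.245229
Denominator P(latency alert): 0.07*0.97*0.73 + 0.907*0.97*0.27 + 0.4885*0.03*0.73 + 0.94885*0.03*0.27 = 0.305494
Posterior = 0.245229 / 0.305494 ≈ 0.8027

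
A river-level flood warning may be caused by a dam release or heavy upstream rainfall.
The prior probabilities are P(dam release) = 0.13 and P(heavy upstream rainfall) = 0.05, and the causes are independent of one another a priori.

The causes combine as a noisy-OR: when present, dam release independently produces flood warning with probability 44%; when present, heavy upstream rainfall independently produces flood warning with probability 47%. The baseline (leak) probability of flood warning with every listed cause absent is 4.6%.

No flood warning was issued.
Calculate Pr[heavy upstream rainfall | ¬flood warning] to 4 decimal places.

Pr[heavy upstream rainfall | ¬flood warning] ≈ 0.0271

Under noisy-OR, P(flood warning | causes) = 1 − (1−0.046)·∏(1−qᵢ) over the active causes.
P(¬flood warning) = 0.954×0.87×0.95 + 0.50562×0.87×0.05 + 0.53424×0.13×0.95 + 0.283147×0.13×0.05 = 0.788481 + 0.021994 + 0.065979 + 0.001840 = 0.878294
Of this, 0.023834 comes from 0.021994 + 0.001840 (the heavy upstream rainfall=true cases).
Hence the posterior is 0.023834/0.878294 ≈ 0.0271.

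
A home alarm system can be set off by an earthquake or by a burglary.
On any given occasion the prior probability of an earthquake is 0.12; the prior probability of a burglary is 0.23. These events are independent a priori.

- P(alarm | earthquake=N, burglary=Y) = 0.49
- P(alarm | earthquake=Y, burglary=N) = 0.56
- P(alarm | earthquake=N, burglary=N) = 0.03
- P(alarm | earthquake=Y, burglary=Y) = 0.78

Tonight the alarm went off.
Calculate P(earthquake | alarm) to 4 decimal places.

P(earthquake | alarm) ≈ 0.3801

By total probability over the 4 (earthquake, burglary) configurations:
  P(alarm) = 0.03*0.88*0.77 + 0.49*0.88*0.23 + 0.56*0.12*0.77 + 0.78*0.12*0.23
        = 0.020328 + 0.099176 + 0.051744 + 0.021528 = 0.192776
Keeping only the earthquake-present terms gives 0.073272, so
  P(earthquake | alarm) = 0.073272 / 0.192776 ≈ 0.3801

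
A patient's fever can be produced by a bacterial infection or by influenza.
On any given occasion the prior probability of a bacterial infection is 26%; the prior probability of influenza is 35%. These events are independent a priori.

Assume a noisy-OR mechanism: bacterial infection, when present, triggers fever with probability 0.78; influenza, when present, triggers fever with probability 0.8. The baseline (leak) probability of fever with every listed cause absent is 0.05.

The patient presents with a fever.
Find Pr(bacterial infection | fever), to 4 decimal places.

Under noisy-OR, P(fever | causes) = 1 − (1−0.05)·∏(1−qᵢ) over the active causes.
P(fever) = 0.05*0.74*0.65 + 0.81*0.74*0.35 + 0.791*0.26*0.65 + 0.9582*0.26*0.35 = 0.024050 + 0.209790 + 0.133679 + 0.087196 = 0.454715
Of this, 0.220875 comes from 0.133679 + 0.087196 (the bacterial infection=true cases).
P(bacterial infection | fever) = 0.220875 / 0.454715 ≈ 0.4857

Pr(bacterial infection | fever) ≈ 0.4857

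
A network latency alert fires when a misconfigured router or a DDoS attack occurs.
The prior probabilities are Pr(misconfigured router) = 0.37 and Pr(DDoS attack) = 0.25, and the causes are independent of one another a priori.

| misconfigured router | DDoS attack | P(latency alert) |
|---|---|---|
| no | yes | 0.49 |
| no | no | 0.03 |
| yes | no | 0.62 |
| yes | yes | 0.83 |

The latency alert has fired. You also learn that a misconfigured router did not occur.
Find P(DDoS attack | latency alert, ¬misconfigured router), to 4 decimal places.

Sum P(latency alert|·) weighted by the priors over both values of DDoS attack:
  P(latency alert | ¬misconfigured router) = 0.03·0.75 + 0.49·0.25
        = 0.022500 + 0.122500 = 0.145000
The terms with DDoS attack present sum to 0.122500, so
  P(DDoS attack | latency alert, ¬misconfigured router) = 0.122500 / 0.145000 ≈ 0.8448

P(DDoS attack | latency alert, ¬misconfigured router) ≈ 0.8448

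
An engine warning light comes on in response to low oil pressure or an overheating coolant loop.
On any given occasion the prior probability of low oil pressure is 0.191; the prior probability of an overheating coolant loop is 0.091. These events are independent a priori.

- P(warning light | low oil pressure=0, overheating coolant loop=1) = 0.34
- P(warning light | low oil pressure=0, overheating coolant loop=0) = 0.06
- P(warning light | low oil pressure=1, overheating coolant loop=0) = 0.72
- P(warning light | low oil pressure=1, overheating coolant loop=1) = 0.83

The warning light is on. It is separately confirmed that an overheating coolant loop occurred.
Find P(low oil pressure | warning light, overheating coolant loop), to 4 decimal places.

P(warning light | overheating coolant loop) = 0.34×0.809 + 0.83×0.191 = 0.275060 + 0.158530 = 0.433590
Of this, 0.158530 comes from 0.83×0.191 (the low oil pressure=true cases).
Hence the posterior is 0.158530/0.433590 ≈ 0.3656.

P(low oil pressure | warning light, overheating coolant loop) ≈ 0.3656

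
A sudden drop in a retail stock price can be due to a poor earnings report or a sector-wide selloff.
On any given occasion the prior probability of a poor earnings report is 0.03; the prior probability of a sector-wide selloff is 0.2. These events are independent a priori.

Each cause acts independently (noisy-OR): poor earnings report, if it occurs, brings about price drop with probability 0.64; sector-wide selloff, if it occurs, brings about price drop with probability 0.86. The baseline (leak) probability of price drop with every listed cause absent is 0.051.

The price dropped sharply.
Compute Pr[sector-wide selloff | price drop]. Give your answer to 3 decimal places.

Under noisy-OR, P(price drop | causes) = 1 − (1−0.051)·∏(1−qᵢ) over the active causes.
Weight on sector-wide selloff=true, given the evidence: 0.168225 + 0.005713 = 0.173938
Normalizer over all consistent configurations: 0.051×0.97×0.8 + 0.86714×0.97×0.2 + 0.65836×0.03×0.8 + 0.95217×0.03×0.2 = 0.229315
Posterior = 0.173938 / 0.229315 ≈ 0.759

Pr[sector-wide selloff | price drop] ≈ 0.759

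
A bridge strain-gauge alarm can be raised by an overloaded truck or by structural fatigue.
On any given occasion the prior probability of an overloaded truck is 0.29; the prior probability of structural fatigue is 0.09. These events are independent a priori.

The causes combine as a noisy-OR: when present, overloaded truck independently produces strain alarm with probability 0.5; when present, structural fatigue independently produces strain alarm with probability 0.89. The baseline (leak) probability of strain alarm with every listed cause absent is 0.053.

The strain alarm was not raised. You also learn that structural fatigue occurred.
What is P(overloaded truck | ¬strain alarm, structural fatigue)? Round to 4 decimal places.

Under noisy-OR, P(strain alarm | causes) = 1 − (1−0.053)·∏(1−qᵢ) over the active causes.
P(¬strain alarm | structural fatigue) = 0.10417×0.71 + 0.052085×0.29 = 0.073961 + 0.015105 = 0.089066
Of this, 0.015105 comes from 0.052085×0.29 (the overloaded truck=true cases).
Hence the posterior is 0.015105/0.089066 ≈ 0.1696.

P(overloaded truck | ¬strain alarm, structural fatigue) ≈ 0.1696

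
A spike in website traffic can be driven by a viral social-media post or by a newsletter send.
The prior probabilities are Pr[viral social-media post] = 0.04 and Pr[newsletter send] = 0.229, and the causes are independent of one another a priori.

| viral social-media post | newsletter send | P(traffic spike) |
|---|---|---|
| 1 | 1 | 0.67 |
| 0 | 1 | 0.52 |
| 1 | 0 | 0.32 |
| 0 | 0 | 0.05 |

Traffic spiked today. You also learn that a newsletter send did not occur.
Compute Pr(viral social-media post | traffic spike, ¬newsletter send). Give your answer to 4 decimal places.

Pr(viral social-media post | traffic spike, ¬newsletter send) ≈ 0.2105

P(traffic spike | ¬newsletter send) = 0.05*0.96 + 0.32*0.04 = 0.048000 + 0.012800 = 0.060800
Of this, 0.012800 comes from 0.32*0.04 (the viral social-media post=true cases).
P(viral social-media post | traffic spike, ¬newsletter send) = 0.012800 / 0.060800 ≈ 0.2105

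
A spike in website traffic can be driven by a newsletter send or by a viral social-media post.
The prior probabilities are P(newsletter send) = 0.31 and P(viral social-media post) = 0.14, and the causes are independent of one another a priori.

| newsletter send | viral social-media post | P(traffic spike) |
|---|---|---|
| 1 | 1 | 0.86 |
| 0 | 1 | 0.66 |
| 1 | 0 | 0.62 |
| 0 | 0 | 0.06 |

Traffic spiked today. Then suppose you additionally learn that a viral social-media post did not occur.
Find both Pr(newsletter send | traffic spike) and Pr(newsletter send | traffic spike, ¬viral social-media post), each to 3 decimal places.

By total probability over the 4 (newsletter send, viral social-media post) configurations:
  P(traffic spike) = 0.06·0.69·0.86 + 0.66·0.69·0.14 + 0.62·0.31·0.86 + 0.86·0.31·0.14
        = 0.035604 + 0.063756 + 0.165292 + 0.037324 = 0.301976
Keeping only the newsletter send-present terms gives 0.202616, so
  P(newsletter send | traffic spike) = 0.202616 / 0.301976 ≈ 0.671

Now condition on the additional information:
Weight on newsletter send=true, given the evidence: 0.62*0.31 = 0.192200
Denominator P(traffic spike | ¬viral social-media post): 0.06*0.69 + 0.62*0.31 = 0.233600
Posterior = 0.192200 / 0.233600 ≈ 0.823
Ruling out viral social-media post raises the posterior on newsletter send — the flip side of explaining away.

Pr(newsletter send | traffic spike) ≈ 0.671; Pr(newsletter send | traffic spike, ¬viral social-media post) ≈ 0.823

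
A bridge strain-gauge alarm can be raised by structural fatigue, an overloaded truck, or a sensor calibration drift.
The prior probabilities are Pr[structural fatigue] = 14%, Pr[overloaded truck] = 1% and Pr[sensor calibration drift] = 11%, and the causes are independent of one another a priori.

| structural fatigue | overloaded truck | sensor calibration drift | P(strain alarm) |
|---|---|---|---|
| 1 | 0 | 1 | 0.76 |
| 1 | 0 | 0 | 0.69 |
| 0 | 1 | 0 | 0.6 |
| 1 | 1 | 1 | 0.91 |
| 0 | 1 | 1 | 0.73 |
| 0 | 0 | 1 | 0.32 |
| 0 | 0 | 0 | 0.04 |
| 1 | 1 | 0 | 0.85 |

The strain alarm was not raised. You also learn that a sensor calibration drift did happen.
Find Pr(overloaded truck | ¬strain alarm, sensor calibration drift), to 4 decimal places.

Pr(overloaded truck | ¬strain alarm, sensor calibration drift) ≈ 0.0040

For the numerator, keep only overloaded truck=true terms: 0.002322 + 0.000126 = 0.002448
The normalizing constant is 0.68·0.86·0.99 + 0.27·0.86·0.01 + 0.24·0.14·0.99 + 0.09·0.14·0.01 = 0.614664
Posterior = 0.002448 / 0.614664 ≈ 0.0040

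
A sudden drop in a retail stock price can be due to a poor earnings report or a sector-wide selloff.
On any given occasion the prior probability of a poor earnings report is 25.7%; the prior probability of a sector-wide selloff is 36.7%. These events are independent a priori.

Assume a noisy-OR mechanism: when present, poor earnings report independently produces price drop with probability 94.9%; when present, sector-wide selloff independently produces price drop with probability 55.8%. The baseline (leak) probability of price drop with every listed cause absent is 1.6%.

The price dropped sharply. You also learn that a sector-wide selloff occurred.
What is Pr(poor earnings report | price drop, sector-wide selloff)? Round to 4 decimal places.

Pr(poor earnings report | price drop, sector-wide selloff) ≈ 0.3744

Under noisy-OR, P(price drop | causes) = 1 − (1−0.016)·∏(1−qᵢ) over the active causes.
For the numerator, keep only poor earnings report=true terms: 0.977819×0.257 = 0.251299
The normalizing constant is 0.565072×0.743 + 0.977819×0.257 = 0.671147
P(poor earnings report | price drop, sector-wide selloff) = 0.251299/0.671147 ≈ 0.3744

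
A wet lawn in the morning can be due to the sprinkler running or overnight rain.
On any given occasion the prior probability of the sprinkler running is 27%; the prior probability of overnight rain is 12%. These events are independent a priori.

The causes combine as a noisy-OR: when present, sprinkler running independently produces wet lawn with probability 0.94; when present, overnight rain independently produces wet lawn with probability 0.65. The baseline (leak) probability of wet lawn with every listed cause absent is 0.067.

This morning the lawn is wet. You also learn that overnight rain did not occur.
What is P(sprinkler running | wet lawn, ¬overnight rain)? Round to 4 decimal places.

P(sprinkler running | wet lawn, ¬overnight rain) ≈ 0.8390

Under noisy-OR, P(wet lawn | causes) = 1 − (1−0.067)·∏(1−qᵢ) over the active causes.
Enumerate both values of sprinkler running and weight by the priors:
  P(wet lawn | ¬overnight rain) = 0.067*0.73 + 0.94402*0.27
        = 0.048910 + 0.254885 = 0.303795
The terms with sprinkler running present sum to 0.254885, so
  P(sprinkler running | wet lawn, ¬overnight rain) = 0.254885 / 0.303795 ≈ 0.8390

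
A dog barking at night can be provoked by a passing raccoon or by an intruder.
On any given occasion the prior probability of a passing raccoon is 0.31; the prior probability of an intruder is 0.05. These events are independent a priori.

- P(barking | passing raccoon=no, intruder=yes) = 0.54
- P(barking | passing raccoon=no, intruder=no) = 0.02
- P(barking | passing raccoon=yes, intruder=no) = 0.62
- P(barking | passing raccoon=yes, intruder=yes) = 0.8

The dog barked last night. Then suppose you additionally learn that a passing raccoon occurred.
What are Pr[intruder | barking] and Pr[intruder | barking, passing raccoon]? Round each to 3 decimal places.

P(barking) = 0.02*0.69*0.95 + 0.54*0.69*0.05 + 0.62*0.31*0.95 + 0.8*0.31*0.05 = 0.013110 + 0.018630 + 0.182590 + 0.012400 = 0.226730
The intruder-present share is 0.018630 + 0.012400 = 0.031030.
Hence the posterior is 0.031030/0.226730 ≈ 0.137.

With the extra evidence:
By total probability over both values of intruder:
  P(barking | passing raccoon) = 0.62·0.95 + 0.8·0.05
        = 0.589000 + 0.040000 = 0.629000
Keeping only the intruder-present terms gives 0.040000, so
  P(intruder | barking, passing raccoon) = 0.040000 / 0.629000 ≈ 0.064
The drop from 0.137 to 0.064 is the explaining-away (discounting) effect.

Pr[intruder | barking] ≈ 0.137; Pr[intruder | barking, passing raccoon] ≈ 0.064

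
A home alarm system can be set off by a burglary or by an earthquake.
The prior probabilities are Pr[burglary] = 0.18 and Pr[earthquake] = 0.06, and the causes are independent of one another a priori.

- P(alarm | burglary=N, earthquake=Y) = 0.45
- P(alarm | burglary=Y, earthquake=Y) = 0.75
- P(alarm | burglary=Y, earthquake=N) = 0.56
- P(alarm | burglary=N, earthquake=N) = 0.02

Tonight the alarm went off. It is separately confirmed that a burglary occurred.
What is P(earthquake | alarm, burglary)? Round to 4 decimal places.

P(earthquake | alarm, burglary) ≈ 0.0788

Weight on earthquake=true, given the evidence: 0.75*0.06 = 0.045000
The normalizing constant is 0.56*0.94 + 0.75*0.06 = 0.571400
Posterior = 0.045000 / 0.571400 ≈ 0.0788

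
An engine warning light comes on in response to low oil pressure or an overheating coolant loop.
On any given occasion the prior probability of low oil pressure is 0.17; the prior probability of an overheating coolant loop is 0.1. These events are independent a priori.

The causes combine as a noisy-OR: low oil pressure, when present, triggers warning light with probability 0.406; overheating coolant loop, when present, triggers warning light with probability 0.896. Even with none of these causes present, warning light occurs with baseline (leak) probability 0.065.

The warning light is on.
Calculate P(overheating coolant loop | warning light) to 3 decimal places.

Under noisy-OR, P(warning light | causes) = 1 − (1−0.065)·∏(1−qᵢ) over the active causes.
Enumerate the 4 (low oil pressure, overheating coolant loop) configurations and weight by the priors:
  P(warning light) = 0.065·0.83·0.9 + 0.90276·0.83·0.1 + 0.44461·0.17·0.9 + 0.942239·0.17·0.1
        = 0.048555 + 0.074929 + 0.068025 + 0.016018 = 0.207527
The terms with overheating coolant loop present sum to 0.090947, so
  P(overheating coolant loop | warning light) = 0.090947 / 0.207527 ≈ 0.438

P(overheating coolant loop | warning light) ≈ 0.438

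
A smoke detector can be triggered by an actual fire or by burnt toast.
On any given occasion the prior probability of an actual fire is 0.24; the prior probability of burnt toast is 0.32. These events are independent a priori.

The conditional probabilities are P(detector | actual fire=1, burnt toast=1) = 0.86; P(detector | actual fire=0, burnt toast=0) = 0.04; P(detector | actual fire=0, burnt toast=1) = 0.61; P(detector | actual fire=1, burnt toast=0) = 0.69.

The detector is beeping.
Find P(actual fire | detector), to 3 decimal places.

Weight on actual fire=true, given the evidence: 0.112608 + 0.066048 = 0.178656
Denominator P(detector): 0.04·0.76·0.68 + 0.61·0.76·0.32 + 0.69·0.24·0.68 + 0.86·0.24·0.32 = 0.347680
P(actual fire | detector) = 0.178656/0.347680 ≈ 0.514

P(actual fire | detector) ≈ 0.514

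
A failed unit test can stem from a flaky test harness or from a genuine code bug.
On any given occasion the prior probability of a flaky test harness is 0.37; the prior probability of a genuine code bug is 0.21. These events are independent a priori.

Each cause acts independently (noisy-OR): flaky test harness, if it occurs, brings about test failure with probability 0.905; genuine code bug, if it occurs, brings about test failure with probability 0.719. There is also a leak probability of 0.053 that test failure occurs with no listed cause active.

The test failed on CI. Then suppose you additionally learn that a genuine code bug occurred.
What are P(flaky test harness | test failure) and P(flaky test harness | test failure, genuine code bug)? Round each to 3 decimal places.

P(flaky test harness | test failure) ≈ 0.735; P(flaky test harness | test failure, genuine code bug) ≈ 0.438

Under noisy-OR, P(test failure | causes) = 1 − (1−0.053)·∏(1−qᵢ) over the active causes.
P(test failure) = 0.053·0.63·0.79 + 0.733893·0.63·0.21 + 0.910035·0.37·0.79 + 0.97472·0.37·0.21 = 0.026378 + 0.097094 + 0.266003 + 0.075736 = 0.465211
The flaky test harness-present share is 0.266003 + 0.075736 = 0.341739.
So P(flaky test harness | test failure) = 0.341739/0.465211 ≈ 0.735.

With the extra evidence:
For the numerator, keep only flaky test harness=true terms: 0.97472*0.37 = 0.360646
Denominator P(test failure | genuine code bug): 0.733893*0.63 + 0.97472*0.37 = 0.822999
Posterior = 0.360646 / 0.822999 ≈ 0.438
Conditioning on genuine code bug lowers the posterior on flaky test harness: the classic explaining-away effect in a common-effect structure.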